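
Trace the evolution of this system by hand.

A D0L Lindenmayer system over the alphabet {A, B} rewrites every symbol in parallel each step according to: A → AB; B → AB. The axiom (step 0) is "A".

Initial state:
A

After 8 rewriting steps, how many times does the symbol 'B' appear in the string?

128

[0] A
[1] AB
[2] ABAB
[3] ABABABAB
[4] ABABABABABABABAB
[5] ABABABABABABABABABABABABABABABAB
[6] ABABABABABABABABABABABABABABABABABABABABABABABABABABABABABABABAB
[7] ABABABABABABABABABABABABABABABABABABABABABABABABABABABABAB…ABABABABABABABABABABABABABABABABABABABABABABABABABABABABAB  (len 128)
[8] ABABABABABABABABABABABABABABABABABABABABABABABABABABABABAB…ABABABABABABABABABABABABABABABABABABABABABABABABABABABABAB  (len 256)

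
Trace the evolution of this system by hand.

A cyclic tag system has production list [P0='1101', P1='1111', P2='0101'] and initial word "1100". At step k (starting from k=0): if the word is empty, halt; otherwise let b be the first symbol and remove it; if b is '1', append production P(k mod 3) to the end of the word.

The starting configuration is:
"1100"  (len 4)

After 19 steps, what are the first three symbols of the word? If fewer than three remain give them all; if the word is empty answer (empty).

111

t=0: "1100"  (len 4)
t=1: "1001101"  (len 7)
t=2: "0011011111"  (len 10)
t=3: "011011111"  (len 9)
t=4: "11011111"  (len 8)
t=5: "10111111111"  (len 11)
t=6: "01111111110101"  (len 14)
t=7: "1111111110101"  (len 13)
t=8: "1111111101011111"  (len 16)
t=9: "1111111010111110101"  (len 19)
t=10: "1111110101111101011101"  (len 22)
t=11: "1111101011111010111011111"  (len 25)
t=12: "1111010111110101110111110101"  (len 28)
t=13: "1110101111101011101111101011101"  (len 31)
t=14: "1101011111010111011111010111011111"  (len 34)
t=15: "1010111110101110111110101110111110101"  (len 37)
t=16: "0101111101011101111101011101111101011101"  (len 40)
t=17: "101111101011101111101011101111101011101"  (len 39)
t=18: "011111010111011111010111011111010111010101"  (len 42)
t=19: "11111010111011111010111011111010111010101"  (len 41)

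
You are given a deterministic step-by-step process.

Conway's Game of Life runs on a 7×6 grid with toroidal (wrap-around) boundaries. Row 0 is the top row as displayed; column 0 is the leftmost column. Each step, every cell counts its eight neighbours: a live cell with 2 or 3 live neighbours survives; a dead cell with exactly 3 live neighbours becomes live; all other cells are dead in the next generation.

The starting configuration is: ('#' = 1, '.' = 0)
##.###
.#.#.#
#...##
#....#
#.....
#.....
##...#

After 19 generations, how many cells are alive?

k=0  ##.###
.#.#.#
#...##
#....#
#.....
#.....
##...#
k=1  ...#..
.#.#..
.#....
.#..#.
##....
......
..#...
k=2  ...#..
......
##....
.##...
##....
.#....
......
k=3  ......
......
###...
..#...
#.....
##....
......
k=4  ......
.#....
.##...
#.#...
#.....
##....
......
k=5  ......
.##...
#.#...
#.#...
#....#
##....
......
k=6  ......
.##...
#.##..
#.....
.....#
##...#
......
k=7  ......
.###..
#.##..
##...#
.#...#
#....#
#.....
k=8  .##...
.#.#..
...###
....##
.#..#.
.#...#
#....#
k=9  .##...
##.#..
#.##.#
#.....
....#.
.#..##
..#..#
k=10  ...#..
...###
..####
##.##.
#...#.
#..###
..####
k=11  ......
.....#
.#....
##....
..#...
###...
#.#...
k=12  ......
......
.#....
###...
..#...
#.##..
#.#...
k=13  ......
......
###...
#.#...
#.....
..##..
..##..
k=14  ......
.#....
#.#...
#.#..#
..##..
.###..
..##..
k=15  ..#...
.#....
#.#..#
#.#..#
#...#.
.#..#.
.#.#..
k=16  .##...
###...
..#..#
...##.
#..##.
######
.#.#..
k=17  ...#..
#..#..
#.#.##
..#...
#.....
......
.....#
k=18  ....#.
####..
#.#.##
#..#..
......
......
......
k=19  .###..
#.#...
....#.
##.##.
......
......
......

10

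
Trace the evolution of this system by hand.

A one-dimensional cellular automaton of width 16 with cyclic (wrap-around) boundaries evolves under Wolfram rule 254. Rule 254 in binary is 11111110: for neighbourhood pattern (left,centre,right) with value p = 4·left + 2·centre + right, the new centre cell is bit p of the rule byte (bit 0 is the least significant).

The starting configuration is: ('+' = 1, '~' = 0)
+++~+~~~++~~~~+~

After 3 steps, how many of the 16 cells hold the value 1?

[0] +++~+~~~++~~~~+~
[1] ++++++~++++~~+++
[2] ++++++++++++++++
[3] ++++++++++++++++

16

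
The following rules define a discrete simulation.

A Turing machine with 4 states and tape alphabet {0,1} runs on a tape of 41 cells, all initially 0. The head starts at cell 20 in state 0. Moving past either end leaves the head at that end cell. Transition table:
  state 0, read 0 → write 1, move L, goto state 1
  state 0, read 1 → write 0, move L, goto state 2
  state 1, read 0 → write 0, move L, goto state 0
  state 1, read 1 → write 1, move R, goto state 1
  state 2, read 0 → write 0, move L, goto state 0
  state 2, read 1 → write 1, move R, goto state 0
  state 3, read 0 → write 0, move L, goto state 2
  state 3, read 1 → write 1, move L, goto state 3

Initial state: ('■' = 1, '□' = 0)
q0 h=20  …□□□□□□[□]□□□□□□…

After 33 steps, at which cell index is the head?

[0] q0 h=20  …□□□□□□[□]□□□□□□…
[1] q1 h=19  …□□□□□□[□]■□□□□□…
[2] q0 h=18  …□□□□□□[□]□■□□□□…
[3] q1 h=17  …□□□□□□[□]■□■□□□…
[4] q0 h=16  …□□□□□□[□]□■□■□□…
[5] q1 h=15  …□□□□□□[□]■□■□■□…
[6] q0 h=14  …□□□□□□[□]□■□■□■…
[7] q1 h=13  …□□□□□□[□]■□■□■□…
[8] q0 h=12  …□□□□□□[□]□■□■□■…
[9] q1 h=11  …□□□□□□[□]■□■□■□…
[10] q0 h=10  …□□□□□□[□]□■□■□■…
[11] q1 h= 9  …□□□□□□[□]■□■□■□…
[12] q0 h= 8  …□□□□□□[□]□■□■□■…
[13] q1 h= 7  …□□□□□□[□]■□■□■□…
[14] q0 h= 6  |□□□□□□[□]□■□■□■…
[15] q1 h= 5  |□□□□□[□]■□■□■□…
[16] q0 h= 4  |□□□□[□]□■□■□■…
[17] q1 h= 3  |□□□[□]■□■□■□…
[18] q0 h= 2  |□□[□]□■□■□■…
[19] q1 h= 1  |□[□]■□■□■□…
[20] q0 h= 0  |[□]□■□■□■…
[21] q1 h= 0  |[■]□■□■□■…
[22] q1 h= 1  |■[□]■□■□■□…
[23] q0 h= 0  |[■]□■□■□■…
[24] q2 h= 0  |[□]□■□■□■…
[25] q0 h= 0  |[□]□■□■□■…
[26] q1 h= 0  |[■]□■□■□■…
[27] q1 h= 1  |■[□]■□■□■□…
[28] q0 h= 0  |[■]□■□■□■…
[29] q2 h= 0  |[□]□■□■□■…
[30] q0 h= 0  |[□]□■□■□■…
[31] q1 h= 0  |[■]□■□■□■…
[32] q1 h= 1  |■[□]■□■□■□…
[33] q0 h= 0  |[■]□■□■□■…

0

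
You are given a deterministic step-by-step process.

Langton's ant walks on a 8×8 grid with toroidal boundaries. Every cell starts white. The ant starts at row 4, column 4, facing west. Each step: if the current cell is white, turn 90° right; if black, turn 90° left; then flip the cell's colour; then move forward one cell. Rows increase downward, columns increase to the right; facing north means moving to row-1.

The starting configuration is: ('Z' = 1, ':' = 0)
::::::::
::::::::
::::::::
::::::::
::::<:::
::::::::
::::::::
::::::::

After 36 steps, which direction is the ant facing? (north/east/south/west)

east

gen 0: ::::::::
::::::::
::::::::
::::::::
::::<:::
::::::::
::::::::
::::::::
gen 1: ::::::::
::::::::
::::::::
::::^:::
::::Z:::
::::::::
::::::::
::::::::
gen 2: ::::::::
::::::::
::::::::
::::Z>::
::::Z:::
::::::::
::::::::
::::::::
gen 3: ::::::::
::::::::
::::::::
::::ZZ::
::::Zv::
::::::::
::::::::
::::::::
gen 4: ::::::::
::::::::
::::::::
::::ZZ::
::::<Z::
::::::::
::::::::
::::::::
gen 5: ::::::::
::::::::
::::::::
::::ZZ::
:::::Z::
::::v:::
::::::::
::::::::
gen 6: ::::::::
::::::::
::::::::
::::ZZ::
:::::Z::
:::<Z:::
::::::::
::::::::
gen 7: ::::::::
::::::::
::::::::
::::ZZ::
:::^:Z::
:::ZZ:::
::::::::
::::::::
gen 8: ::::::::
::::::::
::::::::
::::ZZ::
:::Z>Z::
:::ZZ:::
::::::::
::::::::
gen 9: ::::::::
::::::::
::::::::
::::ZZ::
:::ZZZ::
:::Zv:::
::::::::
::::::::
gen 10: ::::::::
::::::::
::::::::
::::ZZ::
:::ZZZ::
:::Z:>::
::::::::
::::::::
gen 11: ::::::::
::::::::
::::::::
::::ZZ::
:::ZZZ::
:::Z:Z::
:::::v::
::::::::
gen 12: ::::::::
::::::::
::::::::
::::ZZ::
:::ZZZ::
:::Z:Z::
::::<Z::
::::::::
gen 13: ::::::::
::::::::
::::::::
::::ZZ::
:::ZZZ::
:::Z^Z::
::::ZZ::
::::::::
gen 14: ::::::::
::::::::
::::::::
::::ZZ::
:::ZZZ::
:::ZZ>::
::::ZZ::
::::::::
gen 15: ::::::::
::::::::
::::::::
::::ZZ::
:::ZZ^::
:::ZZ:::
::::ZZ::
::::::::
gen 16: ::::::::
::::::::
::::::::
::::ZZ::
:::Z<:::
:::ZZ:::
::::ZZ::
::::::::
gen 17: ::::::::
::::::::
::::::::
::::ZZ::
:::Z::::
:::Zv:::
::::ZZ::
::::::::
gen 18: ::::::::
::::::::
::::::::
::::ZZ::
:::Z::::
:::Z:>::
::::ZZ::
::::::::
gen 19: ::::::::
::::::::
::::::::
::::ZZ::
:::Z::::
:::Z:Z::
::::Zv::
::::::::
gen 20: ::::::::
::::::::
::::::::
::::ZZ::
:::Z::::
:::Z:Z::
::::Z:>:
::::::::
gen 21: ::::::::
::::::::
::::::::
::::ZZ::
:::Z::::
:::Z:Z::
::::Z:Z:
::::::v:
gen 22: ::::::::
::::::::
::::::::
::::ZZ::
:::Z::::
:::Z:Z::
::::Z:Z:
:::::<Z:
gen 23: ::::::::
::::::::
::::::::
::::ZZ::
:::Z::::
:::Z:Z::
::::Z^Z:
:::::ZZ:
gen 24: ::::::::
::::::::
::::::::
::::ZZ::
:::Z::::
:::Z:Z::
::::ZZ>:
:::::ZZ:
gen 25: ::::::::
::::::::
::::::::
::::ZZ::
:::Z::::
:::Z:Z^:
::::ZZ::
:::::ZZ:
gen 26: ::::::::
::::::::
::::::::
::::ZZ::
:::Z::::
:::Z:ZZ>
::::ZZ::
:::::ZZ:
gen 27: ::::::::
::::::::
::::::::
::::ZZ::
:::Z::::
:::Z:ZZZ
::::ZZ:v
:::::ZZ:
gen 28: ::::::::
::::::::
::::::::
::::ZZ::
:::Z::::
:::Z:ZZZ
::::ZZ<Z
:::::ZZ:
gen 29: ::::::::
::::::::
::::::::
::::ZZ::
:::Z::::
:::Z:Z^Z
::::ZZZZ
:::::ZZ:
gen 30: ::::::::
::::::::
::::::::
::::ZZ::
:::Z::::
:::Z:<:Z
::::ZZZZ
:::::ZZ:
gen 31: ::::::::
::::::::
::::::::
::::ZZ::
:::Z::::
:::Z:::Z
::::ZvZZ
:::::ZZ:
gen 32: ::::::::
::::::::
::::::::
::::ZZ::
:::Z::::
:::Z:::Z
::::Z:>Z
:::::ZZ:
gen 33: ::::::::
::::::::
::::::::
::::ZZ::
:::Z::::
:::Z::^Z
::::Z::Z
:::::ZZ:
gen 34: ::::::::
::::::::
::::::::
::::ZZ::
:::Z::::
:::Z::Z>
::::Z::Z
:::::ZZ:
gen 35: ::::::::
::::::::
::::::::
::::ZZ::
:::Z:::^
:::Z::Z:
::::Z::Z
:::::ZZ:
gen 36: ::::::::
::::::::
::::::::
::::ZZ::
>::Z:::Z
:::Z::Z:
::::Z::Z
:::::ZZ:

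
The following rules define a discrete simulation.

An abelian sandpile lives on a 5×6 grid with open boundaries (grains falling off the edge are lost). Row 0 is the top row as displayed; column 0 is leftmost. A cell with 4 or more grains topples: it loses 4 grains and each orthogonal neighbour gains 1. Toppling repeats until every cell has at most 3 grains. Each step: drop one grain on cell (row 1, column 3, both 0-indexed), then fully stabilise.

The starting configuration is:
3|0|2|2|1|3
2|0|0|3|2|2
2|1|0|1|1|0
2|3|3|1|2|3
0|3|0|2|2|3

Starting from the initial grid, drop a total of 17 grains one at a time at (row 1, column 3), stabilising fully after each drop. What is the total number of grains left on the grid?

t=0: 3|0|2|2|1|3
2|0|0|3|2|2
2|1|0|1|1|0
2|3|3|1|2|3
0|3|0|2|2|3
t=1: 3|0|2|3|1|3
2|0|1|0|3|2
2|1|0|2|1|0
2|3|3|1|2|3
0|3|0|2|2|3
t=2: 3|0|2|3|1|3
2|0|1|1|3|2
2|1|0|2|1|0
2|3|3|1|2|3
0|3|0|2|2|3
t=3: 3|0|2|3|1|3
2|0|1|2|3|2
2|1|0|2|1|0
2|3|3|1|2|3
0|3|0|2|2|3
t=4: 3|0|2|3|1|3
2|0|1|3|3|2
2|1|0|2|1|0
2|3|3|1|2|3
0|3|0|2|2|3
t=5: 3|0|3|0|3|3
2|0|2|2|0|3
2|1|0|3|2|0
2|3|3|1|2|3
0|3|0|2|2|3
t=6: 3|0|3|0|3|3
2|0|2|3|0|3
2|1|0|3|2|0
2|3|3|1|2|3
0|3|0|2|2|3
t=7: 3|0|3|1|3|3
2|0|3|1|1|3
2|1|1|0|3|0
2|3|3|2|2|3
0|3|0|2|2|3
t=8: 3|0|3|1|3|3
2|0|3|2|1|3
2|1|1|0|3|0
2|3|3|2|2|3
0|3|0|2|2|3
t=9: 3|0|3|1|3|3
2|0|3|3|1|3
2|1|1|0|3|0
2|3|3|2|2|3
0|3|0|2|2|3
t=10: 3|1|0|3|3|3
2|1|1|1|2|3
2|1|2|1|3|0
2|3|3|2|2|3
0|3|0|2|2|3
t=11: 3|1|0|3|3|3
2|1|1|2|2|3
2|1|2|1|3|0
2|3|3|2|2|3
0|3|0|2|2|3
t=12: 3|1|0|3|3|3
2|1|1|3|2|3
2|1|2|1|3|0
2|3|3|2|2|3
0|3|0|2|2|3
t=13: 3|1|1|1|2|1
2|1|2|2|2|1
2|1|2|3|0|2
2|3|3|2|3|3
0|3|0|2|2|3
t=14: 3|1|1|1|2|1
2|1|2|3|2|1
2|1|2|3|0|2
2|3|3|2|3|3
0|3|0|2|2|3
t=15: 3|1|1|2|2|1
2|1|3|1|3|1
2|1|3|0|1|2
2|3|3|3|3|3
0|3|0|2|2|3
t=16: 3|1|1|2|2|1
2|1|3|2|3|1
2|1|3|0|1|2
2|3|3|3|3|3
0|3|0|2|2|3
t=17: 3|1|1|2|2|1
2|1|3|3|3|1
2|1|3|0|1|2
2|3|3|3|3|3
0|3|0|2|2|3

59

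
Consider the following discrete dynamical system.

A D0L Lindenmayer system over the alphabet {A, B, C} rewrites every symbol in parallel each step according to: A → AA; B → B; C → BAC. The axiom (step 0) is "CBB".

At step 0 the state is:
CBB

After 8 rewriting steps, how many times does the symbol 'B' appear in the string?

t=0: CBB
t=1: BACBB
t=2: BAABACBB
t=3: BAAAABAABACBB
t=4: BAAAAAAAABAAAABAABACBB
t=5: BAAAAAAAAAAAAAAAABAAAAAAAABAAAABAABACBB
t=6: BAAAAAAAAAAAAAAAAAAAAAAAAAAAAAAAABAAAAAAAAAAAAAAAABAAAAAAAABAAAABAABACBB
t=7: BAAAAAAAAAAAAAAAAAAAAAAAAAAAAAAAAAAAAAAAAAAAAAAAAAAAAAAAAA…AAAAAAAAAAAAAAAAAAABAAAAAAAAAAAAAAAABAAAAAAAABAAAABAABACBB  (len 137)
t=8: BAAAAAAAAAAAAAAAAAAAAAAAAAAAAAAAAAAAAAAAAAAAAAAAAAAAAAAAAA…AAAAAAAAAAAAAAAAAAABAAAAAAAAAAAAAAAABAAAAAAAABAAAABAABACBB  (len 266)

10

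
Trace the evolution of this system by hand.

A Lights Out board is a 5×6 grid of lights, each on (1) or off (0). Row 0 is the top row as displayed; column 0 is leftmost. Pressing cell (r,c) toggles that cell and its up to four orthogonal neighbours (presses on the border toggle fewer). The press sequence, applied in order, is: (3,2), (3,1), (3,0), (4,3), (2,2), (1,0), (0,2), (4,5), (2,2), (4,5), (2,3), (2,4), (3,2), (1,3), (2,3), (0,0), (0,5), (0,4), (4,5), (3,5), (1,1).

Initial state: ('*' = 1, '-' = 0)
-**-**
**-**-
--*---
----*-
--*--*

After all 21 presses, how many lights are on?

t=0: -**-**
**-**-
--*---
----*-
--*--*
t=1: -**-**
**-**-
------
-****-
-----*
t=2: -**-**
**-**-
-*----
*--**-
-*---*
t=3: -**-**
**-**-
**----
-*-**-
**---*
t=4: -**-**
**-**-
**----
-*--*-
******
t=5: -**-**
*****-
*-**--
-**-*-
******
t=6: ***-**
--***-
--**--
-**-*-
******
t=7: *--***
---**-
--**--
-**-*-
******
t=8: *--***
---**-
--**--
-**-**
****--
t=9: *--***
--***-
-*----
-*--**
****--
t=10: *--***
--***-
-*----
-*--*-
******
t=11: *--***
--*-*-
-****-
-*-**-
******
t=12: *--***
--*---
-**--*
-*-*--
******
t=13: *--***
--*---
-*---*
--*---
**-***
t=14: *---**
---**-
-*-*-*
--*---
**-***
t=15: *---**
----*-
-**-**
--**--
**-***
t=16: -*--**
*---*-
-**-**
--**--
**-***
t=17: -*----
*---**
-**-**
--**--
**-***
t=18: -*-***
*----*
-**-**
--**--
**-***
t=19: -*-***
*----*
-**-**
--**-*
**-*--
t=20: -*-***
*----*
-**-*-
--***-
**-*-*
t=21: ---***
-**--*
--*-*-
--***-
**-*-*

15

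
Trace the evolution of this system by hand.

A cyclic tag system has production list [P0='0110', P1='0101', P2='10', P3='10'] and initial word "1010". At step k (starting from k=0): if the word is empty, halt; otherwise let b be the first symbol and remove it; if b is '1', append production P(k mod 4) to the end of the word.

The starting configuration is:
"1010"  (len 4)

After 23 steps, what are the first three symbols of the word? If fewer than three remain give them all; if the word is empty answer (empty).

0) "1010"  (len 4)
1) "0100110"  (len 7)
2) "100110"  (len 6)
3) "0011010"  (len 7)
4) "011010"  (len 6)
5) "11010"  (len 5)
6) "10100101"  (len 8)
7) "010010110"  (len 9)
8) "10010110"  (len 8)
9) "00101100110"  (len 11)
10) "0101100110"  (len 10)
11) "101100110"  (len 9)
12) "0110011010"  (len 10)
13) "110011010"  (len 9)
14) "100110100101"  (len 12)
15) "0011010010110"  (len 13)
16) "011010010110"  (len 12)
17) "11010010110"  (len 11)
18) "10100101100101"  (len 14)
19) "010010110010110"  (len 15)
20) "10010110010110"  (len 14)
21) "00101100101100110"  (len 17)
22) "0101100101100110"  (len 16)
23) "101100101100110"  (len 15)

101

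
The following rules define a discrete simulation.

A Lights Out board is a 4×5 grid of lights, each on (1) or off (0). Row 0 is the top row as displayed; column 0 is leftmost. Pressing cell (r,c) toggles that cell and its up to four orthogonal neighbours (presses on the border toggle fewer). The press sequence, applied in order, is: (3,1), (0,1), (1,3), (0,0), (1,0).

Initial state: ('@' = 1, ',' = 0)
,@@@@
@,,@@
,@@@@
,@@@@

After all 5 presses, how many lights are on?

t=0: ,@@@@
@,,@@
,@@@@
,@@@@
t=1: ,@@@@
@,,@@
,,@@@
@,,@@
t=2: @,,@@
@@,@@
,,@@@
@,,@@
t=3: @,,,@
@@@,,
,,@,@
@,,@@
t=4: ,@,,@
,@@,,
,,@,@
@,,@@
t=5: @@,,@
@,@,,
@,@,@
@,,@@

11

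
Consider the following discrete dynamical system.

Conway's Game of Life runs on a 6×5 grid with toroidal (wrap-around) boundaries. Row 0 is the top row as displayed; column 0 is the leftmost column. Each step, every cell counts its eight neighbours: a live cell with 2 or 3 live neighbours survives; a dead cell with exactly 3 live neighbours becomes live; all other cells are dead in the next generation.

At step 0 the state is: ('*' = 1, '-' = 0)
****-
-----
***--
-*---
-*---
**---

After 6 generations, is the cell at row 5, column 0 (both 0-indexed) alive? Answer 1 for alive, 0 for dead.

0

k=0  ****-
-----
***--
-*---
-*---
**---
k=1  *-*-*
---**
***--
-----
-**--
----*
k=2  *----
-----
*****
*----
-----
--*-*
k=3  -----
--**-
*****
*-**-
-----
-----
k=4  -----
*----
*----
*----
-----
-----
k=5  -----
-----
**--*
-----
-----
-----
k=6  -----
*----
*----
*----
-----
-----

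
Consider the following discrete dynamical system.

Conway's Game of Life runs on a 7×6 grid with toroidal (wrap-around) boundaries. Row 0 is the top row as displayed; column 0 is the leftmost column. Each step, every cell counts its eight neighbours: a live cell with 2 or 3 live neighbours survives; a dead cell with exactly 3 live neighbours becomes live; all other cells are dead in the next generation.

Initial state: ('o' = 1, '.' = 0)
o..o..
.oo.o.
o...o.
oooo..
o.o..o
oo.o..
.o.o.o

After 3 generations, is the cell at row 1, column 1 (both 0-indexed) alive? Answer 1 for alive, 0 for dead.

0

k=0  o..o..
.oo.o.
o...o.
oooo..
o.o..o
oo.o..
.o.o.o
k=1  o..o.o
ooo.o.
o...o.
..ooo.
....oo
...o..
.o.o.o
k=2  ...o..
..o.o.
o...o.
......
..o..o
o.oo.o
...o.o
k=3  ..oo..
....oo
...o.o
.....o
oooooo
oooo.o
o..o.o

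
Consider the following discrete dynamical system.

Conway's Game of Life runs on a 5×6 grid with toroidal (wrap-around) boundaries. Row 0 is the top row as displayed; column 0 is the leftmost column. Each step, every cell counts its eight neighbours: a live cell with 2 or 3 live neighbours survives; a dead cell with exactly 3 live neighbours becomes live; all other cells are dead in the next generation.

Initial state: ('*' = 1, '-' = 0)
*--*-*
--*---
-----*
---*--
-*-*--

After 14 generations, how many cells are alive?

k=0  *--*-*
--*---
-----*
---*--
-*-*--
k=1  **-**-
*---**
------
--*-*-
*--*--
k=2  -***--
**-**-
---**-
---*--
*-----
k=3  ---***
**---*
-----*
---**-
-*-*--
k=4  -*-*-*
------
-----*
--***-
-----*
k=5  *---*-
*---*-
---**-
---***
*----*
k=6  **--*-
----*-
------
*--*--
*--*--
k=7  **-**-
-----*
------
------
*-***-
k=8  **----
*---**
------
---*--
*-*-*-
k=9  ---**-
**---*
----**
---*--
*-**-*
k=10  ---*--
*--*--
----**
*-**--
--*--*
k=11  --***-
---*-*
***-**
****--
-**-*-
k=12  -*---*
------
------
------
*---**
k=13  ----**
------
------
-----*
*---**
k=14  *---*-
------
------
*---**
*-----

6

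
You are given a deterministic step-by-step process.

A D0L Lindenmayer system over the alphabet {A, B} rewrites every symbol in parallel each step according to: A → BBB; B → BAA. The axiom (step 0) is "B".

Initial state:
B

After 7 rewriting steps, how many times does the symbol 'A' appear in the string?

step 0: B
step 1: BAA
step 2: BAABBBBBB
step 3: BAABBBBBBBAABAABAABAABAABAA
step 4: BAABBBBBBBAABAABAABAABAABAABAABBBBBBBAABBBBBBBAABBBBBBBAABBBBBBBAABBBBBBBAABBBBBB
step 5: BAABBBBBBBAABAABAABAABAABAABAABBBBBBBAABBBBBBBAABBBBBBBAAB…ABAABAABBBBBBBAABAABAABAABAABAABAABBBBBBBAABAABAABAABAABAA  (len 243)
step 6: BAABBBBBBBAABAABAABAABAABAABAABBBBBBBAABBBBBBBAABBBBBBBAAB…ABAABAABBBBBBBAABBBBBBBAABBBBBBBAABBBBBBBAABBBBBBBAABBBBBB  (len 729)
step 7: BAABBBBBBBAABAABAABAABAABAABAABBBBBBBAABBBBBBBAABBBBBBBAAB…ABAABAABBBBBBBAABAABAABAABAABAABAABBBBBBBAABAABAABAABAABAA  (len 2187)

926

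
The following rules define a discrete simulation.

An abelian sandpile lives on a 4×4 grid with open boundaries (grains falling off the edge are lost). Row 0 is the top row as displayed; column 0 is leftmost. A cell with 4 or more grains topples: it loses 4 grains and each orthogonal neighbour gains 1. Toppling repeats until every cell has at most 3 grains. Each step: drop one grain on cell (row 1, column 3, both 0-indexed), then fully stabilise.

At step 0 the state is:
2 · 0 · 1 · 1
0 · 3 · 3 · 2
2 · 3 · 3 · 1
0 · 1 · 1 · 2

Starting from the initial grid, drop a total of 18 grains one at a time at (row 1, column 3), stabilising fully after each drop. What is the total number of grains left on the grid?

27

gen 0: 2 · 0 · 1 · 1
0 · 3 · 3 · 2
2 · 3 · 3 · 1
0 · 1 · 1 · 2
gen 1: 2 · 0 · 1 · 1
0 · 3 · 3 · 3
2 · 3 · 3 · 1
0 · 1 · 1 · 2
gen 2: 2 · 1 · 2 · 2
1 · 1 · 2 · 1
3 · 1 · 1 · 3
0 · 2 · 2 · 2
gen 3: 2 · 1 · 2 · 2
1 · 1 · 2 · 2
3 · 1 · 1 · 3
0 · 2 · 2 · 2
gen 4: 2 · 1 · 2 · 2
1 · 1 · 2 · 3
3 · 1 · 1 · 3
0 · 2 · 2 · 2
gen 5: 2 · 1 · 2 · 3
1 · 1 · 3 · 1
3 · 1 · 2 · 0
0 · 2 · 2 · 3
gen 6: 2 · 1 · 2 · 3
1 · 1 · 3 · 2
3 · 1 · 2 · 0
0 · 2 · 2 · 3
gen 7: 2 · 1 · 2 · 3
1 · 1 · 3 · 3
3 · 1 · 2 · 0
0 · 2 · 2 · 3
gen 8: 2 · 2 · 0 · 1
1 · 2 · 1 · 2
3 · 1 · 3 · 1
0 · 2 · 2 · 3
gen 9: 2 · 2 · 0 · 1
1 · 2 · 1 · 3
3 · 1 · 3 · 1
0 · 2 · 2 · 3
gen 10: 2 · 2 · 0 · 2
1 · 2 · 2 · 0
3 · 1 · 3 · 2
0 · 2 · 2 · 3
gen 11: 2 · 2 · 0 · 2
1 · 2 · 2 · 1
3 · 1 · 3 · 2
0 · 2 · 2 · 3
gen 12: 2 · 2 · 0 · 2
1 · 2 · 2 · 2
3 · 1 · 3 · 2
0 · 2 · 2 · 3
gen 13: 2 · 2 · 0 · 2
1 · 2 · 2 · 3
3 · 1 · 3 · 2
0 · 2 · 2 · 3
gen 14: 2 · 2 · 0 · 3
1 · 2 · 3 · 0
3 · 1 · 3 · 3
0 · 2 · 2 · 3
gen 15: 2 · 2 · 0 · 3
1 · 2 · 3 · 1
3 · 1 · 3 · 3
0 · 2 · 2 · 3
gen 16: 2 · 2 · 0 · 3
1 · 2 · 3 · 2
3 · 1 · 3 · 3
0 · 2 · 2 · 3
gen 17: 2 · 2 · 0 · 3
1 · 2 · 3 · 3
3 · 1 · 3 · 3
0 · 2 · 2 · 3
gen 18: 2 · 2 · 2 · 0
1 · 3 · 1 · 3
3 · 2 · 2 · 2
0 · 3 · 0 · 1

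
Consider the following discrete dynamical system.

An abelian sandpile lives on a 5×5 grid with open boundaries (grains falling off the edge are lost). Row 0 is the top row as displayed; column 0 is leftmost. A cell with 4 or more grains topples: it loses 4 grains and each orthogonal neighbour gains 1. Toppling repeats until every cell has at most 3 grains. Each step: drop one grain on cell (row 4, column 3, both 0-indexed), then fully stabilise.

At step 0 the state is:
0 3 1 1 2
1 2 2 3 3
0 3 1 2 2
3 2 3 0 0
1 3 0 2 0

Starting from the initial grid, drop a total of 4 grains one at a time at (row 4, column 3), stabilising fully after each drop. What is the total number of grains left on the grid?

43

gen 0: 0 3 1 1 2
1 2 2 3 3
0 3 1 2 2
3 2 3 0 0
1 3 0 2 0
gen 1: 0 3 1 1 2
1 2 2 3 3
0 3 1 2 2
3 2 3 0 0
1 3 0 3 0
gen 2: 0 3 1 1 2
1 2 2 3 3
0 3 1 2 2
3 2 3 1 0
1 3 1 0 1
gen 3: 0 3 1 1 2
1 2 2 3 3
0 3 1 2 2
3 2 3 1 0
1 3 1 1 1
gen 4: 0 3 1 1 2
1 2 2 3 3
0 3 1 2 2
3 2 3 1 0
1 3 1 2 1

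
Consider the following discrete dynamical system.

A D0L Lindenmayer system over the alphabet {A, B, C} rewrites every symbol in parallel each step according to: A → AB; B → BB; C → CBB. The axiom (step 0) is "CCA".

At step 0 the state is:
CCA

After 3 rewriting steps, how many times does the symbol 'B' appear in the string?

[0] CCA
[1] CBBCBBAB
[2] CBBBBBBCBBBBBBABBB
[3] CBBBBBBBBBBBBBBCBBBBBBBBBBBBBBABBBBBBB

35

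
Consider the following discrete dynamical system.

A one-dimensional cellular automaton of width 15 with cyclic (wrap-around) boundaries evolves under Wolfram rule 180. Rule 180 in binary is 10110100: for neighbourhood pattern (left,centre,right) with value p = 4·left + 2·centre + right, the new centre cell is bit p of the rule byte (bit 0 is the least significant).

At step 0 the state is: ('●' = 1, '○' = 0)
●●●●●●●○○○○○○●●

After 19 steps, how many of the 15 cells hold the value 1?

6

step 0: ●●●●●●●○○○○○○●●
step 1: ●●●●●●○●○○○○○○●
step 2: ●●●●●○●●●○○○○○○
step 3: ○●●●○●○●○●○○○○○
step 4: ○○●○●●●●●●●○○○○
step 5: ○○●●○●●●●●○●○○○
step 6: ○○○○●○●●●○●●●○○
step 7: ○○○○●●○●○●○●○●○
step 8: ○○○○○○●●●●●●●●●
step 9: ●○○○○○○●●●●●●●○
step 10: ●●○○○○○○●●●●●○●
step 11: ●○●○○○○○○●●●○●○
step 12: ●●●●○○○○○○●○●●●
step 13: ●●●○●○○○○○●●○●●
step 14: ●●○●●●○○○○○○●○●
step 15: ●○●○●○●○○○○○●●○
step 16: ●●●●●●●●○○○○○○●
step 17: ●●●●●●●○●○○○○○○
step 18: ○●●●●●○●●●○○○○○
step 19: ○○●●●○●○●○●○○○○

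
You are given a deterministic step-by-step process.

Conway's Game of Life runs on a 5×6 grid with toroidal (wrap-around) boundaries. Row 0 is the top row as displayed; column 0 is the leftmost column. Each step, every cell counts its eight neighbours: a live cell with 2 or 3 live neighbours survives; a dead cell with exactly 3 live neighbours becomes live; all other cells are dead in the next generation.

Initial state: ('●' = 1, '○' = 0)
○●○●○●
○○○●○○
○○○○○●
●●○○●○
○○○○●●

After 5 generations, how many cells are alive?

k=0  ○●○●○●
○○○●○○
○○○○○●
●●○○●○
○○○○●●
k=1  ●○●●○●
●○●○○○
●○○○●●
●○○○●○
○●●●○○
k=2  ●○○○●●
○○●○○○
●○○●●○
●○●○●○
○○○○○○
k=3  ○○○○○●
●●○○○○
○○●○●○
○●○○●○
●●○●●○
k=4  ○○●○●●
●●○○○●
●○●●○●
●●○○●○
●●●●●○
k=5  ○○○○○○
○○○○○○
○○●●○○
○○○○○○
○○○○○○

2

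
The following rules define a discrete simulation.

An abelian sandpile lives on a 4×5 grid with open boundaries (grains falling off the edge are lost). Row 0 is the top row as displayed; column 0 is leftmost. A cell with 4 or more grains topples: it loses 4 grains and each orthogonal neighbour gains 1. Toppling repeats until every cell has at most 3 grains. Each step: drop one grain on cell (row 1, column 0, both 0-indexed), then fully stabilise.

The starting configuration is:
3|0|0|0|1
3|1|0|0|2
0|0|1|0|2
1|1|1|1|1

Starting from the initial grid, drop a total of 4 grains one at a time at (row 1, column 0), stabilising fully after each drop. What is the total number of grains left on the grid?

gen 0: 3|0|0|0|1
3|1|0|0|2
0|0|1|0|2
1|1|1|1|1
gen 1: 0|1|0|0|1
1|2|0|0|2
1|0|1|0|2
1|1|1|1|1
gen 2: 0|1|0|0|1
2|2|0|0|2
1|0|1|0|2
1|1|1|1|1
gen 3: 0|1|0|0|1
3|2|0|0|2
1|0|1|0|2
1|1|1|1|1
gen 4: 1|1|0|0|1
0|3|0|0|2
2|0|1|0|2
1|1|1|1|1

18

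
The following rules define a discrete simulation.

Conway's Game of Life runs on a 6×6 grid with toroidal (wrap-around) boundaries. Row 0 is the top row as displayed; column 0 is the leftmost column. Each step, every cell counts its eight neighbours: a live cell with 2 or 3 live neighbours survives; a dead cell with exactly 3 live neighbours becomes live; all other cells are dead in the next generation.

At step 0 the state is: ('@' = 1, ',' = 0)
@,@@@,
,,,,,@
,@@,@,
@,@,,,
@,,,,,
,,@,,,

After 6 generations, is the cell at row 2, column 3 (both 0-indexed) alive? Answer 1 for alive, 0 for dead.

1

k=0  @,@@@,
,,,,,@
,@@,@,
@,@,,,
@,,,,,
,,@,,,
k=1  ,@@@@@
@,,,,@
@@@@,@
@,@@,@
,,,,,,
,,@,,@
k=2  ,@@@,,
,,,,,,
,,,@,,
,,,@,@
@@@@@@
@@@,,@
k=3  ,,,@,,
,,,@,,
,,,,@,
,@,,,@
,,,,,,
,,,,,,
k=4  ,,,,,,
,,,@@,
,,,,@,
,,,,,,
,,,,,,
,,,,,,
k=5  ,,,,,,
,,,@@,
,,,@@,
,,,,,,
,,,,,,
,,,,,,
k=6  ,,,,,,
,,,@@,
,,,@@,
,,,,,,
,,,,,,
,,,,,,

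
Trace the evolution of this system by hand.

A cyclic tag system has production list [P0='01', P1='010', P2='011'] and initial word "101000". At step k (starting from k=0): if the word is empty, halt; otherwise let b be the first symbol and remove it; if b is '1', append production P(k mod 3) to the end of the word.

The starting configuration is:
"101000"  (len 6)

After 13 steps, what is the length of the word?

8

step 0: "101000"  (len 6)
step 1: "0100001"  (len 7)
step 2: "100001"  (len 6)
step 3: "00001011"  (len 8)
step 4: "0001011"  (len 7)
step 5: "001011"  (len 6)
step 6: "01011"  (len 5)
step 7: "1011"  (len 4)
step 8: "011010"  (len 6)
step 9: "11010"  (len 5)
step 10: "101001"  (len 6)
step 11: "01001010"  (len 8)
step 12: "1001010"  (len 7)
step 13: "00101001"  (len 8)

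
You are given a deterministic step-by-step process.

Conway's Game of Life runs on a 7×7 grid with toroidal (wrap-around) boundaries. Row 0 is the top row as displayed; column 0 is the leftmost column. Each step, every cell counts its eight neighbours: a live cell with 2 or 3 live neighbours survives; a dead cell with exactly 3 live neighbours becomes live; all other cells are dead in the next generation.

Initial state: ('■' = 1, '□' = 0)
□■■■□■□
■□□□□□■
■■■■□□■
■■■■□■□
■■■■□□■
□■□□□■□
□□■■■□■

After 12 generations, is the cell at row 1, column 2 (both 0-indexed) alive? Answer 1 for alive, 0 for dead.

gen 0: □■■■□■□
■□□□□□■
■■■■□□■
■■■■□■□
■■■■□□■
□■□□□■□
□□■■■□■
gen 1: □■□□□■□
□□□□■■□
□□□■■■□
□□□□□■□
□□□■□■□
□□□□□■□
■□□□□□■
gen 2: ■□□□■■□
□□□■□□■
□□□■□□■
□□□■□■■
□□□□□■■
□□□□■■□
■□□□□■■
gen 3: ■□□□■□□
■□□■□□■
■□■■□□■
■□□□□□□
□□□□□□□
■□□□■□□
■□□□□□□
gen 4: ■■□□□□□
□□■■■■□
□□■■□□□
■■□□□□■
□□□□□□□
□□□□□□□
■■□□□□■
gen 5: □□□■■■□
□□□□■□□
■□□□□■■
■■■□□□□
■□□□□□□
■□□□□□□
□■□□□□■
gen 6: □□□■■■□
□□□■□□□
■□□□□■■
□□□□□□□
■□□□□□■
■■□□□□■
■□□□■■■
gen 7: □□□■□□□
□□□■□□□
□□□□□□■
□□□□□■□
□■□□□□■
□■□□□□□
□■□■□□□
gen 8: □□□■■□□
□□□□□□□
□□□□□□□
■□□□□■■
■□□□□□□
□■□□□□□
□□□□□□□
gen 9: □□□□□□□
□□□□□□□
□□□□□□■
■□□□□□■
■■□□□□□
□□□□□□□
□□□□□□□
gen 10: □□□□□□□
□□□□□□□
■□□□□□■
□■□□□□■
■■□□□□■
□□□□□□□
□□□□□□□
gen 11: □□□□□□□
□□□□□□□
■□□□□□■
□■□□□■□
□■□□□□■
■□□□□□□
□□□□□□□
gen 12: □□□□□□□
□□□□□□□
■□□□□□■
□■□□□■□
□■□□□□■
■□□□□□□
□□□□□□□

0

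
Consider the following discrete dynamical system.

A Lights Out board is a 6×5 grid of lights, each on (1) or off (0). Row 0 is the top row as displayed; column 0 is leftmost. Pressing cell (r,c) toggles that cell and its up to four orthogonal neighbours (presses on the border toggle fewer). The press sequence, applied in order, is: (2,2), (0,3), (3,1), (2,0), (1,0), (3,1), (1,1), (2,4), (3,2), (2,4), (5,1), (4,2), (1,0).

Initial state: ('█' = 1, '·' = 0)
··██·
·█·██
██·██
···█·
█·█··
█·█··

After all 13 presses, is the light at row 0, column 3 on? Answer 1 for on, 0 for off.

gen 0: ··██·
·█·██
██·██
···█·
█·█··
█·█··
gen 1: ··██·
·████
█·█·█
··██·
█·█··
█·█··
gen 2: ····█
·██·█
█·█·█
··██·
█·█··
█·█··
gen 3: ····█
·██·█
███·█
██·█·
███··
█·█··
gen 4: ····█
███·█
··█·█
·█·█·
███··
█·█··
gen 5: █···█
··█·█
█·█·█
·█·█·
███··
█·█··
gen 6: █···█
··█·█
███·█
█·██·
█·█··
█·█··
gen 7: ██··█
██··█
█·█·█
█·██·
█·█··
█·█··
gen 8: ██··█
██···
█·██·
█·███
█·█··
█·█··
gen 9: ██··█
██···
█··█·
██··█
█····
█·█··
gen 10: ██··█
██··█
█···█
██···
█····
█·█··
gen 11: ██··█
██··█
█···█
██···
██···
·█···
gen 12: ██··█
██··█
█···█
███··
█·██·
·██··
gen 13: ·█··█
····█
····█
███··
█·██·
·██··

0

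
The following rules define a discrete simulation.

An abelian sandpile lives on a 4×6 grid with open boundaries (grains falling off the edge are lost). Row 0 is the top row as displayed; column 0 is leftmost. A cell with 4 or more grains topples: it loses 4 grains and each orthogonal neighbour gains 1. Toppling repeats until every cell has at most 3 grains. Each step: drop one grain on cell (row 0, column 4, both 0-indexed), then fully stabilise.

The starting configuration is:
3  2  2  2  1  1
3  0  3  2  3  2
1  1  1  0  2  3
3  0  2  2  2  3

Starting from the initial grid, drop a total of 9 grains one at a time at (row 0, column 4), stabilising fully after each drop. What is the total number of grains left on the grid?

k=0  3  2  2  2  1  1
3  0  3  2  3  2
1  1  1  0  2  3
3  0  2  2  2  3
k=1  3  2  2  2  2  1
3  0  3  2  3  2
1  1  1  0  2  3
3  0  2  2  2  3
k=2  3  2  2  2  3  1
3  0  3  2  3  2
1  1  1  0  2  3
3  0  2  2  2  3
k=3  3  2  2  3  1  2
3  0  3  3  0  3
1  1  1  0  3  3
3  0  2  2  2  3
k=4  3  2  2  3  2  2
3  0  3  3  0  3
1  1  1  0  3  3
3  0  2  2  2  3
k=5  3  2  2  3  3  2
3  0  3  3  0  3
1  1  1  0  3  3
3  0  2  2  2  3
k=6  3  3  0  2  1  3
3  1  1  1  2  3
1  1  2  1  3  3
3  0  2  2  2  3
k=7  3  3  0  2  2  3
3  1  1  1  2  3
1  1  2  1  3  3
3  0  2  2  2  3
k=8  3  3  0  2  3  3
3  1  1  1  2  3
1  1  2  1  3  3
3  0  2  2  2  3
k=9  3  3  0  3  2  1
3  1  1  2  1  2
1  1  2  2  2  2
3  0  2  3  0  1

41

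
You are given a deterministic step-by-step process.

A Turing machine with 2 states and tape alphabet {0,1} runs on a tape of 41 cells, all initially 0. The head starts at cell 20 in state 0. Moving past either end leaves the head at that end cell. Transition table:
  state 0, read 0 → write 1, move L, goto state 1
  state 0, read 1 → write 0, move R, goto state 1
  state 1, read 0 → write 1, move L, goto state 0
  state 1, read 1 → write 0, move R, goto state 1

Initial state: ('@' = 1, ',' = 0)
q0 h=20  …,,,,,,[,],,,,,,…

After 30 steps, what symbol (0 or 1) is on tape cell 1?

step 0: q0 h=20  …,,,,,,[,],,,,,,…
step 1: q1 h=19  …,,,,,,[,]@,,,,,…
step 2: q0 h=18  …,,,,,,[,]@@,,,,…
step 3: q1 h=17  …,,,,,,[,]@@@,,,…
step 4: q0 h=16  …,,,,,,[,]@@@@,,…
step 5: q1 h=15  …,,,,,,[,]@@@@@,…
step 6: q0 h=14  …,,,,,,[,]@@@@@@…
step 7: q1 h=13  …,,,,,,[,]@@@@@@…
step 8: q0 h=12  …,,,,,,[,]@@@@@@…
step 9: q1 h=11  …,,,,,,[,]@@@@@@…
step 10: q0 h=10  …,,,,,,[,]@@@@@@…
step 11: q1 h= 9  …,,,,,,[,]@@@@@@…
step 12: q0 h= 8  …,,,,,,[,]@@@@@@…
step 13: q1 h= 7  …,,,,,,[,]@@@@@@…
step 14: q0 h= 6  |,,,,,,[,]@@@@@@…
step 15: q1 h= 5  |,,,,,[,]@@@@@@…
step 16: q0 h= 4  |,,,,[,]@@@@@@…
step 17: q1 h= 3  |,,,[,]@@@@@@…
step 18: q0 h= 2  |,,[,]@@@@@@…
step 19: q1 h= 1  |,[,]@@@@@@…
step 20: q0 h= 0  |[,]@@@@@@…
step 21: q1 h= 0  |[@]@@@@@@…
step 22: q1 h= 1  |,[@]@@@@@@…
step 23: q1 h= 2  |,,[@]@@@@@@…
step 24: q1 h= 3  |,,,[@]@@@@@@…
step 25: q1 h= 4  |,,,,[@]@@@@@@…
step 26: q1 h= 5  |,,,,,[@]@@@@@@…
step 27: q1 h= 6  |,,,,,,[@]@@@@@@…
step 28: q1 h= 7  …,,,,,,[@]@@@@@@…
step 29: q1 h= 8  …,,,,,,[@]@@@@@@…
step 30: q1 h= 9  …,,,,,,[@]@@@@@@…

0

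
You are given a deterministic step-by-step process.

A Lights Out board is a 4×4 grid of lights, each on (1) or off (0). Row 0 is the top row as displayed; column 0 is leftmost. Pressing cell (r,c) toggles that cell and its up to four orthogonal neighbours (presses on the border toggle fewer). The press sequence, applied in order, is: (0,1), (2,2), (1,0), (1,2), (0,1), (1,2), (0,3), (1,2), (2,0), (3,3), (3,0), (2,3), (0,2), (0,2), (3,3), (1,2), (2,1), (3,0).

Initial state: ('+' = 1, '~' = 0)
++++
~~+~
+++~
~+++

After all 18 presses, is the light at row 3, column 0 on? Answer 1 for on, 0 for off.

1

[0] ++++
~~+~
+++~
~+++
[1] ~~~+
~++~
+++~
~+++
[2] ~~~+
~+~~
+~~+
~+~+
[3] +~~+
+~~~
~~~+
~+~+
[4] +~++
++++
~~++
~+~+
[5] ~+~+
+~++
~~++
~+~+
[6] ~+++
++~~
~~~+
~+~+
[7] ~+~~
++~+
~~~+
~+~+
[8] ~++~
+~+~
~~++
~+~+
[9] ~++~
~~+~
++++
++~+
[10] ~++~
~~+~
+++~
+++~
[11] ~++~
~~+~
~++~
~~+~
[12] ~++~
~~++
~+~+
~~++
[13] ~~~+
~~~+
~+~+
~~++
[14] ~++~
~~++
~+~+
~~++
[15] ~++~
~~++
~+~~
~~~~
[16] ~+~~
~+~~
~++~
~~~~
[17] ~+~~
~~~~
+~~~
~+~~
[18] ~+~~
~~~~
~~~~
+~~~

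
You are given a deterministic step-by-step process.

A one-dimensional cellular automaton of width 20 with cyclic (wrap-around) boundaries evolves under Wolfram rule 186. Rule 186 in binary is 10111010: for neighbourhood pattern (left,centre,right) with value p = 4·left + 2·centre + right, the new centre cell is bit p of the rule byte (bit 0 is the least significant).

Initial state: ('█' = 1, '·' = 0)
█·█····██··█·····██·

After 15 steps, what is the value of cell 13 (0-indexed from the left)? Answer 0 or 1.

1

0) █·█····██··█·····██·
1) ·█·█··██·██·█···██·█
2) █·█·███·██·█·█·██·█·
3) ·█·███·██·█·█·██·█·█
4) █·███·██·█·█·██·█·█·
5) ·███·██·█·█·██·█·█·█
6) ███·██·█·█·██·█·█·█·
7) ██·██·█·█·██·█·█·█·█
8) █·██·█·█·██·█·█·█·██
9) ·██·█·█·██·█·█·█·███
10) ██·█·█·██·█·█·█·███·
11) █·█·█·██·█·█·█·███·█
12) ·█·█·██·█·█·█·███·██
13) █·█·██·█·█·█·███·██·
14) ·█·██·█·█·█·███·██·█
15) █·██·█·█·█·███·██·█·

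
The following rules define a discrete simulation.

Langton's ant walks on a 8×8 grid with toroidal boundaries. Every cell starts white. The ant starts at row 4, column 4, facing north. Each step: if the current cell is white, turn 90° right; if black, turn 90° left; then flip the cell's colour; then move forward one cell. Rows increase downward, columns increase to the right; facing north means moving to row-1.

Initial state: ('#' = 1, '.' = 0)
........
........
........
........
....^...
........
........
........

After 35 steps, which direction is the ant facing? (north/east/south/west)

east

t=0: ........
........
........
........
....^...
........
........
........
t=1: ........
........
........
........
....#>..
........
........
........
t=2: ........
........
........
........
....##..
.....v..
........
........
t=3: ........
........
........
........
....##..
....<#..
........
........
t=4: ........
........
........
........
....^#..
....##..
........
........
t=5: ........
........
........
........
...<.#..
....##..
........
........
t=6: ........
........
........
...^....
...#.#..
....##..
........
........
t=7: ........
........
........
...#>...
...#.#..
....##..
........
........
t=8: ........
........
........
...##...
...#v#..
....##..
........
........
t=9: ........
........
........
...##...
...<##..
....##..
........
........
t=10: ........
........
........
...##...
....##..
...v##..
........
........
t=11: ........
........
........
...##...
....##..
..<###..
........
........
t=12: ........
........
........
...##...
..^.##..
..####..
........
........
t=13: ........
........
........
...##...
..#>##..
..####..
........
........
t=14: ........
........
........
...##...
..####..
..#v##..
........
........
t=15: ........
........
........
...##...
..####..
..#.>#..
........
........
t=16: ........
........
........
...##...
..##^#..
..#..#..
........
........
t=17: ........
........
........
...##...
..#<.#..
..#..#..
........
........
t=18: ........
........
........
...##...
..#..#..
..#v.#..
........
........
t=19: ........
........
........
...##...
..#..#..
..<#.#..
........
........
t=20: ........
........
........
...##...
..#..#..
...#.#..
..v.....
........
t=21: ........
........
........
...##...
..#..#..
...#.#..
.<#.....
........
t=22: ........
........
........
...##...
..#..#..
.^.#.#..
.##.....
........
t=23: ........
........
........
...##...
..#..#..
.#>#.#..
.##.....
........
t=24: ........
........
........
...##...
..#..#..
.###.#..
.#v.....
........
t=25: ........
........
........
...##...
..#..#..
.###.#..
.#.>....
........
t=26: ........
........
........
...##...
..#..#..
.###.#..
.#.#....
...v....
t=27: ........
........
........
...##...
..#..#..
.###.#..
.#.#....
..<#....
t=28: ........
........
........
...##...
..#..#..
.###.#..
.#^#....
..##....
t=29: ........
........
........
...##...
..#..#..
.###.#..
.##>....
..##....
t=30: ........
........
........
...##...
..#..#..
.##^.#..
.##.....
..##....
t=31: ........
........
........
...##...
..#..#..
.#<..#..
.##.....
..##....
t=32: ........
........
........
...##...
..#..#..
.#...#..
.#v.....
..##....
t=33: ........
........
........
...##...
..#..#..
.#...#..
.#.>....
..##....
t=34: ........
........
........
...##...
..#..#..
.#...#..
.#.#....
..#v....
t=35: ........
........
........
...##...
..#..#..
.#...#..
.#.#....
..#.>...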